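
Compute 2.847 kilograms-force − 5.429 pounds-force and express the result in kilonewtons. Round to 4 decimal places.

2.847 kgf = 0.0279195 kN and 5.429 lbf = 0.0241494 kN.
0.0279195 − 0.0241494 ≈ 0.0038 kN.

0.0038 kilonewtons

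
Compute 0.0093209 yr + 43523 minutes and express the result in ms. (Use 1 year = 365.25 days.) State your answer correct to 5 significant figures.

2.9055e+9 ms

0.0093209 yr = 2.94145e+8 ms and 43523 min = 2.61138e+9 ms.
2.94145e+8 + 2.61138e+9 ≈ 2.9055e+9 ms.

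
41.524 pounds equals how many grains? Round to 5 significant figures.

290670 gr

1 pound = 7000.00 gr.
So 41.524 × 7000.00 ≈ 290670 gr.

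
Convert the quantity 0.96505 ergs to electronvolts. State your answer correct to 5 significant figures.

6.0234e+11 eV

1 erg = 6.24151e+11 electronvolts.
0.96505 × 6.24151e+11 ≈ 6.0234e+11 eV.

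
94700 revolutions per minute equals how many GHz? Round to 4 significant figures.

1 revolution per minute = 1.66667 × 10^-11 GHz.
Then 94700 × 1.66667 × 10^-11 ≈ 1.578 × 10^-6 GHz.

1.578 × 10^-6 GHz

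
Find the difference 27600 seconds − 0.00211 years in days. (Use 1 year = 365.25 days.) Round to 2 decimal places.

-0.45 d

27600 s = 0.3194444 d and 0.00211 yr = 0.7706775 d.
0.3194444 − 0.7706775 ≈ -0.45 d.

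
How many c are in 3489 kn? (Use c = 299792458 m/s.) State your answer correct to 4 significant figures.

1 knot = 1.71600 × 10^-9 c.
3489 × 1.71600 × 10^-9 ≈ 5.987 × 10^-6 c.

5.987 × 10^-6 c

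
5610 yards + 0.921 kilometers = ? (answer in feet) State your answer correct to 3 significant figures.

19900 ft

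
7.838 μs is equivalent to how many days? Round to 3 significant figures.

1 μs = 1.15741 × 10^-11 days.
Thus 7.838 × 1.15741 × 10^-11 ≈ 9.07 × 10^-11 d.

9.07 × 10^-11 d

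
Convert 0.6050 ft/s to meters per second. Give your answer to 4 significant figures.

1 ft/s = 0.304800 meters per second.
Thus 0.6050 × 0.304800 ≈ 0.1844 m/s.

0.1844 m/s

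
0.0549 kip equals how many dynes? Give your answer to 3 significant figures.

1 kip = 4.44822 × 10^8 dyn.
Thus 0.0549 × 4.44822 × 10^8 ≈ 2.44 × 10^7 dyn.

2.44 × 10^7 dynes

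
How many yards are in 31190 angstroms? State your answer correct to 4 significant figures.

3.411e-6 yd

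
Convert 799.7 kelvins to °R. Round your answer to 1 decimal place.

1439.5 °R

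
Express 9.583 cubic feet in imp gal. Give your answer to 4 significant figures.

1 ft³ = 6.22884 imp gal.
9.583 × 6.22884 ≈ 59.69 imp gal.

59.69 imperial gallons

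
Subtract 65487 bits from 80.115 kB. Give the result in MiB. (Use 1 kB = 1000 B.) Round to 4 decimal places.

80.115 kB = 0.0764036 MiB and 65487 bit = 0.00780666 MiB.
0.0764036 − 0.00780666 ≈ 0.0686 MiB.

0.0686 MiB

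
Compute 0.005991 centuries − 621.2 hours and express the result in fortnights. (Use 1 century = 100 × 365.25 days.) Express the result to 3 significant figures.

0.005991 century = 15.6301 fortnight and 621.2 h = 1.84881 fortnight.
15.6301 − 1.84881 ≈ 13.8 fortnight.

13.8 fortnights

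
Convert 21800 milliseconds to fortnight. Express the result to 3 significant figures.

1.80e-5 fortnight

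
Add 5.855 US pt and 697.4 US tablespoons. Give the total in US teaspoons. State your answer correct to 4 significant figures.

2654 US teaspoons

5.855 US pt = 562.080 US tsp and 697.4 US tbsp = 2092.20 US tsp.
562.080 + 2092.20 ≈ 2654 US tsp.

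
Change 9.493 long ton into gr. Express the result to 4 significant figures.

1 long ton = 1.56800 × 10^7 grains.
9.493 × 1.56800 × 10^7 ≈ 1.489 × 10^8 gr.

1.489 × 10^8 grains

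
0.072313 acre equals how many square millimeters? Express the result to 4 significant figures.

1 acre = 4.04686 × 10^9 square millimeters.
Thus 0.072313 × 4.04686 × 10^9 ≈ 2.926 × 10^8 mm².

2.926 × 10^8 mm²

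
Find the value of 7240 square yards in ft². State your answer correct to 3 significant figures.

65200 ft²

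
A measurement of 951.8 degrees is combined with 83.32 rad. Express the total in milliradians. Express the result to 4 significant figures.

99930 milliradians

951.8 ° = 16612.0 mrad and 83.32 rad = 83320.0 mrad.
16612.0 + 83320.0 ≈ 99930 mrad.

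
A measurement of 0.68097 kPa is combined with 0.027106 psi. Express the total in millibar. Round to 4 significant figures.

0.68097 kPa = 6.80970 mbar and 0.027106 psi = 1.86889 mbar.
6.80970 + 1.86889 ≈ 8.679 mbar.

8.679 mbar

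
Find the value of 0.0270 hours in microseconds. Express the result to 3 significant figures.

1 h = 3.60000 × 10^9 μs.
So 0.0270 × 3.60000 × 10^9 ≈ 9.72 × 10^7 μs.

9.72 × 10^7 microseconds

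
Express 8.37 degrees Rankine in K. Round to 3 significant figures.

4.65 kelvins

°R = K × 9/5.
Applying the formula gives 4.65 K.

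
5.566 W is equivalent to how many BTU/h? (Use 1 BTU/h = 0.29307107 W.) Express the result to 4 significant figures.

1 W = 3.41214 BTU/h.
So 5.566 × 3.41214 ≈ 18.99 BTU/h.

18.99 BTU/h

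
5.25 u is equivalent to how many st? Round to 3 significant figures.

1.37 × 10^-27 st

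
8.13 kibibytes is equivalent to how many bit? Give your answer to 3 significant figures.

1 kibibyte = 8192.00 bits.
So 8.13 × 8192.00 ≈ 66600 bit.

66600 bits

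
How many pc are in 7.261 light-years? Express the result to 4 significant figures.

1 ly = 0.306601 pc.
7.261 × 0.306601 ≈ 2.226 pc.

2.226 parsecs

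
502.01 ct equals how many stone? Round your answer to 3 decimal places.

0.016 st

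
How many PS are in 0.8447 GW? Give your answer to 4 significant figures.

1.148e+6 metric horsepower

1 GW = 1.35962e+6 PS.
Then 0.8447 × 1.35962e+6 ≈ 1.148e+6 PS.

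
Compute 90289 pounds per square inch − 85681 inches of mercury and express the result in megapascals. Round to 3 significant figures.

332 MPa

90289 psi = 622.521 MPa and 85681 inHg = 290.149 MPa.
622.521 − 290.149 ≈ 332 MPa.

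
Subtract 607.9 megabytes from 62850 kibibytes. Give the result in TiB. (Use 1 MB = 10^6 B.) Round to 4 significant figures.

-0.0004943 tebibytes

62850 KiB = 5.85336 × 10^-5 TiB and 607.9 MB = 0.000552882 TiB.
5.85336 × 10^-5 − 0.000552882 ≈ -0.0004943 TiB.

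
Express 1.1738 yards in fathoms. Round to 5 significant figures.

1 yard = 0.500000 fathom.
Then 1.1738 × 0.500000 ≈ 0.58690 fathom.

0.58690 fathoms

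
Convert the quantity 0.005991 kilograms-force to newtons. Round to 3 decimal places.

1 kgf = 9.80665 N.
0.005991 × 9.80665 ≈ 0.059 N.

0.059 newtons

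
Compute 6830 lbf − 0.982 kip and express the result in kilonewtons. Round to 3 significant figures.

26.0 kilonewtons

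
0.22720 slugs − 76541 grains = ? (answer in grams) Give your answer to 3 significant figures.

-1640 grams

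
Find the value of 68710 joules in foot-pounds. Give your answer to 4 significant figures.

50680 ft·lbf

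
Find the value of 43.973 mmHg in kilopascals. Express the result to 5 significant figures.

1 millimeter of mercury = 0.133322 kPa.
So 43.973 × 0.133322 ≈ 5.8626 kPa.

5.8626 kilopascals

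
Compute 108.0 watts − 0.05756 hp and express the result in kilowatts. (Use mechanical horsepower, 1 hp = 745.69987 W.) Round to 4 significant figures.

0.06508 kilowatts

108.0 W = 0.108000 kW and 0.05756 hp = 0.0429225 kW.
0.108000 − 0.0429225 ≈ 0.06508 kW.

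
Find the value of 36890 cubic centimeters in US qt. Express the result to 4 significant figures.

38.98 US qt

1 cubic centimeter = 0.00105669 US quarts.
Thus 36890 × 0.00105669 ≈ 38.98 US qt.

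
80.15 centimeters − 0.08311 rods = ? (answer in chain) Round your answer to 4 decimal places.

80.15 cm = 0.0398423 chain and 0.08311 rod = 0.0207775 chain.
0.0398423 − 0.0207775 ≈ 0.0191 chain.

0.0191 chain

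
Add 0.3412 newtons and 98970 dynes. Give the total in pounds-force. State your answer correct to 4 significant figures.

0.3412 N = 0.0767048 lbf and 98970 dyn = 0.222493 lbf.
0.0767048 + 0.222493 ≈ 0.2992 lbf.

0.2992 lbf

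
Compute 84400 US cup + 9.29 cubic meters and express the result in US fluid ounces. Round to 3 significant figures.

84400 US cup = 675200 US fl oz and 9.29 m³ = 314132 US fl oz.
675200 + 314132 ≈ 989000 US fl oz.

989000 US fluid ounces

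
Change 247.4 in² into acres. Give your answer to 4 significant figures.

3.944e-5 acre

1 square inch = 1.59423e-7 acres.
Thus 247.4 × 1.59423e-7 ≈ 3.944e-5 acre.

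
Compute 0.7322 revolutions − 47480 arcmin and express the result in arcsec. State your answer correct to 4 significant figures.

-1.900 × 10^6 arcseconds

0.7322 rev = 948931 arcsec and 47480 arcmin = 2.84880 × 10^6 arcsec.
948931 − 2.84880 × 10^6 ≈ -1.900 × 10^6 arcsec.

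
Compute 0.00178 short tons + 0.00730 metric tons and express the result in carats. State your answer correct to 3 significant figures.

44600 carats

0.00178 short ton = 8073.94 ct and 0.00730 t = 36500.0 ct.
8073.94 + 36500.0 ≈ 44600 ct.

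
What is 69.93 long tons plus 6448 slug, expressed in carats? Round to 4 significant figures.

8.258 × 10^8 carats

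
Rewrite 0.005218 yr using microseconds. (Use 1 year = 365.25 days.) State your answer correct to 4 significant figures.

1.647e+11 microseconds

1 year = 3.15576e+13 μs.
Thus 0.005218 × 3.15576e+13 ≈ 1.647e+11 μs.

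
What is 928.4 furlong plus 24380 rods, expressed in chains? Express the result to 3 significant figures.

928.4 furlong = 9284.00 chain and 24380 rod = 6095.00 chain.
9284.00 + 6095.00 ≈ 15400 chain.

15400 chain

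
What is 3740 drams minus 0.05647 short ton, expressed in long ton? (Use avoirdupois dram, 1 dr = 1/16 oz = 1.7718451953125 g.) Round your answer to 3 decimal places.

-0.044 long tons

3740 dr = 0.00652204 long ton and 0.05647 short ton = 0.0504196 long ton.
0.00652204 − 0.0504196 ≈ -0.044 long ton.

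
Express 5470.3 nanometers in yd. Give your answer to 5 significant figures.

5.9824 × 10^-6 yd

1 nm = 1.09361 × 10^-9 yd.
Then 5470.3 × 1.09361 × 10^-9 ≈ 5.9824 × 10^-6 yd.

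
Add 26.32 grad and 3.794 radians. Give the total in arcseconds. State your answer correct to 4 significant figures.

867800 arcsec

26.32 grad = 85276.8 arcsec and 3.794 rad = 782569 arcsec.
85276.8 + 782569 ≈ 867800 arcsec.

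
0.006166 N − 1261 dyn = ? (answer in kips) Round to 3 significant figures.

0.006166 N = 1.38617 × 10^-6 kip and 1261 dyn = 2.83484 × 10^-6 kip.
1.38617 × 10^-6 − 2.83484 × 10^-6 ≈ -1.45 × 10^-6 kip.

-1.45 × 10^-6 kips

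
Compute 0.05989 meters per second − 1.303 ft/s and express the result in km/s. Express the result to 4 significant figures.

0.05989 m/s = 5.98900 × 10^-5 km/s and 1.303 ft/s = 0.000397154 km/s.
5.98900 × 10^-5 − 0.000397154 ≈ -0.0003373 km/s.

-0.0003373 kilometers per second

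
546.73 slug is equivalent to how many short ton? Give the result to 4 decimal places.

8.7953 short ton

1 slug = 0.01608702 short ton.
Thus 546.73 × 0.01608702 ≈ 8.7953 short ton.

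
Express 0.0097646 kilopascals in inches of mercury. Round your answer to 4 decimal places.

0.0029 inHg

1 kPa = 0.295300 inHg.
Thus 0.0097646 × 0.295300 ≈ 0.0029 inHg.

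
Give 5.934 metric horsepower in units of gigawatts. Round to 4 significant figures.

4.364 × 10^-6 GW

1 PS = 7.35499 × 10^-7 GW.
So 5.934 × 7.35499 × 10^-7 ≈ 4.364 × 10^-6 GW.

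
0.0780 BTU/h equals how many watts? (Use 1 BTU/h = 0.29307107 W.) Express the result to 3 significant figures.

0.0229 watts

1 BTU per hour = 0.293071 W.
Then 0.0780 × 0.293071 ≈ 0.0229 W.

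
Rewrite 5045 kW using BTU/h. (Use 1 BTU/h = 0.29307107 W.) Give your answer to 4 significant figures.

1 kW = 3412.14 BTU per hour.
Thus 5045 × 3412.14 ≈ 1.721e+7 BTU/h.

1.721e+7 BTU per hour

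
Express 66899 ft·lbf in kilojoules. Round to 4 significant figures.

90.70 kJ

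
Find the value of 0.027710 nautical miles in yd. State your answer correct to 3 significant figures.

56.1 yd

1 nautical mile = 2025.37 yards.
Thus 0.027710 × 2025.37 ≈ 56.1 yd.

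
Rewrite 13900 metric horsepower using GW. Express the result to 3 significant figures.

0.0102 gigawatts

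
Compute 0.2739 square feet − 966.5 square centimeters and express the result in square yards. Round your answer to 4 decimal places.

0.2739 ft² = 0.0304333 yd² and 966.5 cm² = 0.115592 yd².
0.0304333 − 0.115592 ≈ -0.0852 yd².

-0.0852 square yards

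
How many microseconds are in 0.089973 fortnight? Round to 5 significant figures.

1.0883e+11 microseconds

1 fortnight = 1.20960e+12 μs.
So 0.089973 × 1.20960e+12 ≈ 1.0883e+11 μs.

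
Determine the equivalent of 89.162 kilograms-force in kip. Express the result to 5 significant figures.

0.19657 kip

1 kilogram-force = 0.00220462 kips.
So 89.162 × 0.00220462 ≈ 0.19657 kip.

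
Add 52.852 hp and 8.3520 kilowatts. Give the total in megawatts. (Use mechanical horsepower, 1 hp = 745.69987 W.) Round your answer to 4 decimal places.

0.0478 megawatts

52.852 hp = 0.0394117 MW and 8.3520 kW = 0.00835200 MW.
0.0394117 + 0.00835200 ≈ 0.0478 MW.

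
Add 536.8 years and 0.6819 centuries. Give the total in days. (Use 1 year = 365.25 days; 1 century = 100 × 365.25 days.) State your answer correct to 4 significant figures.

221000 d

536.8 yr = 196066 d and 0.6819 century = 24906.4 d.
196066 + 24906.4 ≈ 221000 d.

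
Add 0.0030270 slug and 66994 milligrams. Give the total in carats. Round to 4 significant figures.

555.8 ct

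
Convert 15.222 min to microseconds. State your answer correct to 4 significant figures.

9.133e+8 μs

1 min = 6.00000e+7 microseconds.
15.222 × 6.00000e+7 ≈ 9.133e+8 μs.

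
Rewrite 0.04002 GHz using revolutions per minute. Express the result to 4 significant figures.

2.401e+9 rpm

1 gigahertz = 6.00000e+10 rpm.
0.04002 × 6.00000e+10 ≈ 2.401e+9 rpm.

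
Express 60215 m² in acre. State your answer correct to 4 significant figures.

1 square meter = 0.000247105 acre.
Thus 60215 × 0.000247105 ≈ 14.88 acre.

14.88 acre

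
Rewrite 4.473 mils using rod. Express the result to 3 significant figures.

2.26e-5 rod

1 mil = 5.05051e-6 rod.
4.473 × 5.05051e-6 ≈ 2.26e-5 rod.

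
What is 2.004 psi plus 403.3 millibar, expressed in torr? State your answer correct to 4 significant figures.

2.004 psi = 103.637 torr and 403.3 mbar = 302.500 torr.
103.637 + 302.500 ≈ 406.1 torr.

406.1 torr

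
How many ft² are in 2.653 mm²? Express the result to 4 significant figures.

2.856e-5 ft²

1 square millimeter = 1.07639e-5 ft².
So 2.653 × 1.07639e-5 ≈ 2.856e-5 ft².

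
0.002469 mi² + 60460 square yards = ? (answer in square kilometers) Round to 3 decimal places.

0.057 km²

0.002469 mi² = 0.00639468 km² and 60460 yd² = 0.0505523 km².
0.00639468 + 0.0505523 ≈ 0.057 km².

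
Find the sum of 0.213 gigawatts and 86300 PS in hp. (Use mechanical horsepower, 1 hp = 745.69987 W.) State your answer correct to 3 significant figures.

371000 hp

0.213 GW = 285638 hp and 86300 PS = 85119.4 hp.
285638 + 85119.4 ≈ 371000 hp.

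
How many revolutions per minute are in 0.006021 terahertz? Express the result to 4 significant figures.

3.613e+11 rpm

1 terahertz = 6.00000e+13 rpm.
So 0.006021 × 6.00000e+13 ≈ 3.613e+11 rpm.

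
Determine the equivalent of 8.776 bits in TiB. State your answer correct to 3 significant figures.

9.98 × 10^-13 TiB

1 bit = 1.13687 × 10^-13 TiB.
Then 8.776 × 1.13687 × 10^-13 ≈ 9.98 × 10^-13 TiB.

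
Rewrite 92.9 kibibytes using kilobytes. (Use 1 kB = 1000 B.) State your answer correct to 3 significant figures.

1 KiB = 1.02400 kB.
92.9 × 1.02400 ≈ 95.1 kB.

95.1 kB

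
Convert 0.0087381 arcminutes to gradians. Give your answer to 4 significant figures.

1 arcmin = 0.0185185 gradians.
Then 0.0087381 × 0.0185185 ≈ 0.0001618 grad.

0.0001618 grad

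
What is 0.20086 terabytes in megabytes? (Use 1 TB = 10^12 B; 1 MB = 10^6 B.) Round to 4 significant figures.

200900 MB

1 terabyte = 1.00000e+6 MB.
Then 0.20086 × 1.00000e+6 ≈ 200900 MB.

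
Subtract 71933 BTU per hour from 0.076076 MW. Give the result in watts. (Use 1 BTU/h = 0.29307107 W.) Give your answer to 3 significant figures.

55000 W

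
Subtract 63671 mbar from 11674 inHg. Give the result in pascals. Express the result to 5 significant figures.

11674 inHg = 3.95327e+7 Pa and 63671 mbar = 6.36710e+6 Pa.
3.95327e+7 − 6.36710e+6 ≈ 3.3166e+7 Pa.

3.3166e+7 Pa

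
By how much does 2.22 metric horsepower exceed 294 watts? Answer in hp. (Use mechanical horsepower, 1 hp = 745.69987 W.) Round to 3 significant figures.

1.80 hp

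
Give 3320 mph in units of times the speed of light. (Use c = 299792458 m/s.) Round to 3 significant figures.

4.95 × 10^-6 c

1 mph = 1.49116 × 10^-9 c.
Thus 3320 × 1.49116 × 10^-9 ≈ 4.95 × 10^-6 c.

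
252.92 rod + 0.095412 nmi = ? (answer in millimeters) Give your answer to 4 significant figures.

1.449 × 10^6 millimeters

252.92 rod = 1.27199 × 10^6 mm and 0.095412 nmi = 176703 mm.
1.27199 × 10^6 + 176703 ≈ 1.449 × 10^6 mm.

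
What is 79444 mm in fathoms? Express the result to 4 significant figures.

1 mm = 0.000546807 fathoms.
So 79444 × 0.000546807 ≈ 43.44 fathom.

43.44 fathom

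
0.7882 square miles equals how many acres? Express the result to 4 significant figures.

504.4 acre

1 square mile = 640.000 acre.
So 0.7882 × 640.000 ≈ 504.4 acre.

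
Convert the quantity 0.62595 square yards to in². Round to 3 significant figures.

811 square inches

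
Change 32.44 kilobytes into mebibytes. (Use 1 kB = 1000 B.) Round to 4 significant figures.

0.03094 MiB

1 kB = 0.000953674 MiB.
Then 32.44 × 0.000953674 ≈ 0.03094 MiB.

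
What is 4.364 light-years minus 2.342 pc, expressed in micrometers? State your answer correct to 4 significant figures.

4.364 ly = 4.12866 × 10^22 μm and 2.342 pc = 7.22666 × 10^22 μm.
4.12866 × 10^22 − 7.22666 × 10^22 ≈ -3.098 × 10^22 μm.

-3.098 × 10^22 μm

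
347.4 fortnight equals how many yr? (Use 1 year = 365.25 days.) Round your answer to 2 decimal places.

13.32 yr

1 fortnight = 0.0383299 years.
347.4 × 0.0383299 ≈ 13.32 yr.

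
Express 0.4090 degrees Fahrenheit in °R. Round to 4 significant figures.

460.1 °R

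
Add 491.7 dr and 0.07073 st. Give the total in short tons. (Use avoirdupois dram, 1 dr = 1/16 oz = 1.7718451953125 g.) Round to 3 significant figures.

0.00146 short tons

491.7 dr = 0.000960352 short ton and 0.07073 st = 0.000495110 short ton.
0.000960352 + 0.000495110 ≈ 0.00146 short ton.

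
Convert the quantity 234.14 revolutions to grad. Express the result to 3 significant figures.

1 rev = 400.000 grad.
Thus 234.14 × 400.000 ≈ 93700 grad.

93700 gradians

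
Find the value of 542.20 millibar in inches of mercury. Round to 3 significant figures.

16.0 inHg

1 mbar = 0.0295300 inHg.
Then 542.20 × 0.0295300 ≈ 16.0 inHg.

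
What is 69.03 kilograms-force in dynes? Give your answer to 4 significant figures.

6.770e+7 dynes

1 kgf = 980665 dynes.
Thus 69.03 × 980665 ≈ 6.770e+7 dyn.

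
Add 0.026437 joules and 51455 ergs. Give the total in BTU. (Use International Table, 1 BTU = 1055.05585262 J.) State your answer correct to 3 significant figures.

0.026437 J = 2.50574e-5 BTU and 51455 erg = 4.87699e-6 BTU.
2.50574e-5 + 4.87699e-6 ≈ 2.99e-5 BTU.

2.99e-5 British thermal units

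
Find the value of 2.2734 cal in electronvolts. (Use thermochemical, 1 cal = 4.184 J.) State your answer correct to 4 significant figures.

1 calorie = 2.61145 × 10^19 eV.
So 2.2734 × 2.61145 × 10^19 ≈ 5.937 × 10^19 eV.

5.937 × 10^19 eV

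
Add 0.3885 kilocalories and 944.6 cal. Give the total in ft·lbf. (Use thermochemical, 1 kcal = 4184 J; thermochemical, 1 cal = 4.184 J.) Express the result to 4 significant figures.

4114 ft·lbf

0.3885 kcal = 1198.90 ft·lbf and 944.6 cal = 2915.00 ft·lbf.
1198.90 + 2915.00 ≈ 4114 ft·lbf.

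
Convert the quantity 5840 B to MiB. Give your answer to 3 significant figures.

0.00557 MiB

1 byte = 9.53674 × 10^-7 mebibytes.
So 5840 × 9.53674 × 10^-7 ≈ 0.00557 MiB.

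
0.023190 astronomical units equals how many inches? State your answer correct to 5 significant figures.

1.3658 × 10^11 in

1 au = 5.88968 × 10^12 inches.
Thus 0.023190 × 5.88968 × 10^12 ≈ 1.3658 × 10^11 in.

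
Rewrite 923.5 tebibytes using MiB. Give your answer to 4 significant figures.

1 tebibyte = 1.04858e+6 MiB.
Then 923.5 × 1.04858e+6 ≈ 9.684e+8 MiB.

9.684e+8 MiB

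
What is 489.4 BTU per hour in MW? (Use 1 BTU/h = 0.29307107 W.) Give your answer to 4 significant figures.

1 BTU/h = 2.93071 × 10^-7 MW.
Then 489.4 × 2.93071 × 10^-7 ≈ 0.0001434 MW.

0.0001434 MW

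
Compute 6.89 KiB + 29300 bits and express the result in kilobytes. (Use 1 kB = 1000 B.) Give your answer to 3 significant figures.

6.89 KiB = 7.05536 kB and 29300 bit = 3.66250 kB.
7.05536 + 3.66250 ≈ 10.7 kB.

10.7 kB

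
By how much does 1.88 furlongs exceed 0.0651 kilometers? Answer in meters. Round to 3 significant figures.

313 meters

1.88 furlong = 378.196 m and 0.0651 km = 65.1000 m.
378.196 − 65.1000 ≈ 313 m.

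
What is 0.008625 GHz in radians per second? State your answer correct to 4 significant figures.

1 GHz = 6.28319 × 10^9 rad/s.
So 0.008625 × 6.28319 × 10^9 ≈ 5.419 × 10^7 rad/s.

5.419 × 10^7 radians per second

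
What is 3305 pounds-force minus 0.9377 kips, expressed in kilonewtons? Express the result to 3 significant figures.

10.5 kilonewtons

3305 lbf = 14.7014 kN and 0.9377 kip = 4.17110 kN.
14.7014 − 4.17110 ≈ 10.5 kN.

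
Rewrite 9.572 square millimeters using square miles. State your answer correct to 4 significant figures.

3.696e-12 square miles

1 mm² = 3.86102e-13 mi².
Thus 9.572 × 3.86102e-13 ≈ 3.696e-12 mi².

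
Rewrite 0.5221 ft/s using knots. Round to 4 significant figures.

1 foot per second = 0.592484 kn.
0.5221 × 0.592484 ≈ 0.3093 kn.

0.3093 kn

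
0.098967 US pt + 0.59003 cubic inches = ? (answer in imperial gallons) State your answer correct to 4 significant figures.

0.098967 US pt = 0.0103009 imp gal and 0.59003 in³ = 0.00212685 imp gal.
0.0103009 + 0.00212685 ≈ 0.01243 imp gal.

0.01243 imp gal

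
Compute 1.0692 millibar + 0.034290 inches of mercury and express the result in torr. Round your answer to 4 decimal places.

1.6729 torr

1.0692 mbar = 0.801966 torr and 0.034290 inHg = 0.870966 torr.
0.801966 + 0.870966 ≈ 1.6729 torr.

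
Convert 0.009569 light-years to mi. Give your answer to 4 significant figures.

5.625e+10 miles

1 ly = 5.87863e+12 miles.
Thus 0.009569 × 5.87863e+12 ≈ 5.625e+10 mi.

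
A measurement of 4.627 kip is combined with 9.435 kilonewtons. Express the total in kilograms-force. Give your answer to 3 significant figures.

3060 kilograms-force

4.627 kip = 2098.77 kgf and 9.435 kN = 962.102 kgf.
2098.77 + 962.102 ≈ 3060 kgf.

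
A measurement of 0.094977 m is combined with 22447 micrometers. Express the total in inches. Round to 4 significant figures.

0.094977 m = 3.73925 in and 22447 μm = 0.883740 in.
3.73925 + 0.883740 ≈ 4.623 in.

4.623 in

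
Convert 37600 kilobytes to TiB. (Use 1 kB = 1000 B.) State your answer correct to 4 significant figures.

1 kB = 9.09495e-10 tebibytes.
So 37600 × 9.09495e-10 ≈ 3.420e-5 TiB.

3.420e-5 TiB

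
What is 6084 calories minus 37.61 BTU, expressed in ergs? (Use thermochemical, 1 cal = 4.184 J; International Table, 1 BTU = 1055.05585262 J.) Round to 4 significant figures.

6084 cal = 2.54555 × 10^11 erg and 37.61 BTU = 3.96807 × 10^11 erg.
2.54555 × 10^11 − 3.96807 × 10^11 ≈ -1.423 × 10^11 erg.

-1.423 × 10^11 ergs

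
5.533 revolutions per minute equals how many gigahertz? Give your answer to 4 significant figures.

9.222e-11 GHz

1 rpm = 1.66667e-11 GHz.
Thus 5.533 × 1.66667e-11 ≈ 9.222e-11 GHz.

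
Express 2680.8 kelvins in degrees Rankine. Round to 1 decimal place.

°R = K × 9/5.
Applying the formula gives 4825.4 °R.

4825.4 °R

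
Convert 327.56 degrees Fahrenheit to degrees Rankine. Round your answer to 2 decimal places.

787.23 degrees Rankine

°R = °F + 459.67.
Applying the formula gives 787.23 °R.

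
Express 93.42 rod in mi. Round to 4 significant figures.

0.2919 miles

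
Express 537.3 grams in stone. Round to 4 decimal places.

1 gram = 0.000157473 st.
Then 537.3 × 0.000157473 ≈ 0.0846 st.

0.0846 stone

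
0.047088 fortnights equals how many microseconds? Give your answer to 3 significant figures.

5.70e+10 μs

1 fortnight = 1.20960e+12 μs.
0.047088 × 1.20960e+12 ≈ 5.70e+10 μs.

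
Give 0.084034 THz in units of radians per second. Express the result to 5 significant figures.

5.2800e+11 rad/s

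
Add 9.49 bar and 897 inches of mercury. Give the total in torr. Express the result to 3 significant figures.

29900 torr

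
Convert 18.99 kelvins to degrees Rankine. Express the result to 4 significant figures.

°R = K × 9/5.
Applying the formula gives 34.18 °R.

34.18 degrees Rankine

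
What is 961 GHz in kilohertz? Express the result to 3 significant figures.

9.61e+8 kilohertz

1 gigahertz = 1.00000e+6 kilohertz.
Thus 961 × 1.00000e+6 ≈ 9.61e+8 kHz.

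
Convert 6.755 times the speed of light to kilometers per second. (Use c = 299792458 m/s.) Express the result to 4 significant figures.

1 speed of light = 299792 kilometers per second.
6.755 × 299792 ≈ 2.025 × 10^6 km/s.

2.025 × 10^6 km/s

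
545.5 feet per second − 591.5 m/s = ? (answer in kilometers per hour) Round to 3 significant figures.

-1530 kilometers per hour

545.5 ft/s = 598.566 km/h and 591.5 m/s = 2129.40 km/h.
598.566 − 2129.40 ≈ -1530 km/h.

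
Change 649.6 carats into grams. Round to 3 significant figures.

130 grams

1 ct = 0.200000 g.
Then 649.6 × 0.200000 ≈ 130 g.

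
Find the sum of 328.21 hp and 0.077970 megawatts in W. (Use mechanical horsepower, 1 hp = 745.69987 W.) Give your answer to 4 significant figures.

322700 W

328.21 hp = 244746 W and 0.077970 MW = 77970.0 W.
244746 + 77970.0 ≈ 322700 W.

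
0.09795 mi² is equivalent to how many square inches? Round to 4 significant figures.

3.932e+8 in²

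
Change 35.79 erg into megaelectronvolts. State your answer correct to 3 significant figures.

2.23 × 10^7 MeV

1 erg = 624151 megaelectronvolts.
35.79 × 624151 ≈ 2.23 × 10^7 MeV.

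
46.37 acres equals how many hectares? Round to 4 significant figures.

1 acre = 0.404686 ha.
Thus 46.37 × 0.404686 ≈ 18.77 ha.

18.77 ha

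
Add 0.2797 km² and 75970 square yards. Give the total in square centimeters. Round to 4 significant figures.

0.2797 km² = 2.79700e+9 cm² and 75970 yd² = 6.35206e+8 cm².
2.79700e+9 + 6.35206e+8 ≈ 3.432e+9 cm².

3.432e+9 cm²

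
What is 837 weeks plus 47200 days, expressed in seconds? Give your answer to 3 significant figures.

4.58e+9 seconds

837 wk = 5.06218e+8 s and 47200 d = 4.07808e+9 s.
5.06218e+8 + 4.07808e+9 ≈ 4.58e+9 s.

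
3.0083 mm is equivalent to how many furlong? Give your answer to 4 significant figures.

1.495 × 10^-5 furlong

1 millimeter = 4.97097 × 10^-6 furlongs.
So 3.0083 × 4.97097 × 10^-6 ≈ 1.495 × 10^-5 furlong.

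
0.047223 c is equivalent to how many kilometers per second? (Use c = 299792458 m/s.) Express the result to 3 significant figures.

14200 km/s

1 c = 299792 km/s.
Then 0.047223 × 299792 ≈ 14200 km/s.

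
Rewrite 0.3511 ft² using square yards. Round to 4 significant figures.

0.03901 yd²

1 square foot = 0.111111 yd².
Then 0.3511 × 0.111111 ≈ 0.03901 yd².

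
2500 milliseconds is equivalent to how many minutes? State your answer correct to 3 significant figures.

0.0417 minutes

1 millisecond = 1.66667 × 10^-5 min.
2500 × 1.66667 × 10^-5 ≈ 0.0417 min.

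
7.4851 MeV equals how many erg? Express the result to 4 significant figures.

1 megaelectronvolt = 1.60218e-6 erg.
So 7.4851 × 1.60218e-6 ≈ 1.199e-5 erg.

1.199e-5 erg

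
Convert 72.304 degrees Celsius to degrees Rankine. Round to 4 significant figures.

°R = (°C + 273.15) × 9/5.
Applying the formula gives 621.8 °R.

621.8 degrees Rankine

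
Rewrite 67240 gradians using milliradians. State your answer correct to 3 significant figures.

1.06 × 10^6 milliradians

1 grad = 15.7080 milliradians.
67240 × 15.7080 ≈ 1.06 × 10^6 mrad.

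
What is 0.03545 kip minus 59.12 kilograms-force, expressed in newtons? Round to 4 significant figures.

-422.1 newtons

0.03545 kip = 157.689 N and 59.12 kgf = 579.769 N.
157.689 − 579.769 ≈ -422.1 N.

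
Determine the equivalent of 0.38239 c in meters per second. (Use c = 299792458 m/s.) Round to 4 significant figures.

1.146e+8 meters per second

1 c = 2.99792e+8 m/s.
0.38239 × 2.99792e+8 ≈ 1.146e+8 m/s.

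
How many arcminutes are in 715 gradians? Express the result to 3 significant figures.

1 grad = 54.0000 arcminutes.
Then 715 × 54.0000 ≈ 38600 arcmin.

38600 arcmin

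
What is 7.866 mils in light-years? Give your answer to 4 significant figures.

2.112 × 10^-20 light-years

1 mil = 2.68478 × 10^-21 ly.
7.866 × 2.68478 × 10^-21 ≈ 2.112 × 10^-20 ly.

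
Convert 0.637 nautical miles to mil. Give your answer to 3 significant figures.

4.64e+7 mils

1 nmi = 7.29134e+7 mils.
Then 0.637 × 7.29134e+7 ≈ 4.64e+7 mil.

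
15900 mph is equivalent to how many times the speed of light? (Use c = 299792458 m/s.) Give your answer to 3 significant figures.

2.37e-5 times the speed of light

1 mph = 1.49116e-9 c.
Thus 15900 × 1.49116e-9 ≈ 2.37e-5 c.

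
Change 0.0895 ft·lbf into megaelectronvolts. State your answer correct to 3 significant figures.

1 foot-pound = 8.46235 × 10^12 MeV.
Thus 0.0895 × 8.46235 × 10^12 ≈ 7.57 × 10^11 MeV.

7.57 × 10^11 MeV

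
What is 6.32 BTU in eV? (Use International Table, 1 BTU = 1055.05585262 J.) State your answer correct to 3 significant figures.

4.16e+22 eV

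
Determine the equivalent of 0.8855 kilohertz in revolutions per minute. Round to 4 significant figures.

53130 rpm

1 kHz = 60000.0 rpm.
0.8855 × 60000.0 ≈ 53130 rpm.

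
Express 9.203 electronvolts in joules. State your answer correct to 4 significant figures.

1 electronvolt = 1.60218 × 10^-19 J.
So 9.203 × 1.60218 × 10^-19 ≈ 1.474 × 10^-18 J.

1.474 × 10^-18 J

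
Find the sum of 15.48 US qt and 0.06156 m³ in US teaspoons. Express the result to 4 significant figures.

15.48 US qt = 2972.16 US tsp and 0.06156 m³ = 12489.5 US tsp.
2972.16 + 12489.5 ≈ 15460 US tsp.

15460 US teaspoons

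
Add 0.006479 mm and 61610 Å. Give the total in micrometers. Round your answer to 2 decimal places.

12.64 μm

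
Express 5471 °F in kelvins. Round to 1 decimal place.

3294.8 K

K = (°F + 459.67) × 5/9.
Applying the formula gives 3294.8 K.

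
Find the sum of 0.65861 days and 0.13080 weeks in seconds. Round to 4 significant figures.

0.65861 d = 56903.9 s and 0.13080 wk = 79107.8 s.
56903.9 + 79107.8 ≈ 136000 s.

136000 s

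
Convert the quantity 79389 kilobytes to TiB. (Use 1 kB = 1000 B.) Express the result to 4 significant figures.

1 kB = 9.09495e-10 tebibytes.
Then 79389 × 9.09495e-10 ≈ 7.220e-5 TiB.

7.220e-5 TiB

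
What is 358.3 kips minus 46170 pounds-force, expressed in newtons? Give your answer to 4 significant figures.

1.388e+6 N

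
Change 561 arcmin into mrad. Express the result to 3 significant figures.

1 arcminute = 0.290888 mrad.
Thus 561 × 0.290888 ≈ 163 mrad.

163 mrad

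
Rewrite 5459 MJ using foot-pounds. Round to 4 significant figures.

1 megajoule = 737562 ft·lbf.
5459 × 737562 ≈ 4.026 × 10^9 ft·lbf.

4.026 × 10^9 ft·lbf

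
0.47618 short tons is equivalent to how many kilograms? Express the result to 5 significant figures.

1 short ton = 907.185 kg.
Then 0.47618 × 907.185 ≈ 431.98 kg.

431.98 kg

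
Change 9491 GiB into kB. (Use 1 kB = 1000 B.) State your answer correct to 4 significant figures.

1 GiB = 1.07374e+6 kB.
Then 9491 × 1.07374e+6 ≈ 1.019e+10 kB.

1.019e+10 kB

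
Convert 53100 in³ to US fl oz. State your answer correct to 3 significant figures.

29400 US fluid ounces

1 in³ = 0.554113 US fl oz.
So 53100 × 0.554113 ≈ 29400 US fl oz.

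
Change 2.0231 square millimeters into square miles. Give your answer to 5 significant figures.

7.8112 × 10^-13 square miles

1 mm² = 3.86102 × 10^-13 mi².
Then 2.0231 × 3.86102 × 10^-13 ≈ 7.8112 × 10^-13 mi².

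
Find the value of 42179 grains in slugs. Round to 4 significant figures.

0.1873 slug

1 gr = 4.44014 × 10^-6 slug.
42179 × 4.44014 × 10^-6 ≈ 0.1873 slug.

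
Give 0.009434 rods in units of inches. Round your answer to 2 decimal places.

1.87 inches

1 rod = 198.000 in.
Then 0.009434 × 198.000 ≈ 1.87 in.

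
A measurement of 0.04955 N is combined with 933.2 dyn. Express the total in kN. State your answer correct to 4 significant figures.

0.04955 N = 4.95500 × 10^-5 kN and 933.2 dyn = 9.33200 × 10^-6 kN.
4.95500 × 10^-5 + 9.33200 × 10^-6 ≈ 5.888 × 10^-5 kN.

5.888 × 10^-5 kN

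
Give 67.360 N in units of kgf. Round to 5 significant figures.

6.8688 kgf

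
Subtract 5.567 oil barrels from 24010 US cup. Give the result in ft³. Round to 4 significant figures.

169.3 ft³

24010 US cup = 200.604 ft³ and 5.567 bbl = 31.2564 ft³.
200.604 − 31.2564 ≈ 169.3 ft³.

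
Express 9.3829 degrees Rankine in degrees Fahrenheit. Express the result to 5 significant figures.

°R = °F + 459.67.
Applying the formula gives -450.29 °F.

-450.29 °F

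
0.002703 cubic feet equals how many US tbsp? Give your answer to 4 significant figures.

5.176 US tbsp

1 ft³ = 1915.01 US tbsp.
0.002703 × 1915.01 ≈ 5.176 US tbsp.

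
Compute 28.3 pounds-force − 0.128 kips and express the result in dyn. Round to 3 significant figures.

28.3 lbf = 1.25885 × 10^7 dyn and 0.128 kip = 5.69372 × 10^7 dyn.
1.25885 × 10^7 − 5.69372 × 10^7 ≈ -4.43 × 10^7 dyn.

-4.43 × 10^7 dyn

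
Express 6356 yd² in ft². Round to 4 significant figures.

1 yd² = 9.00000 square feet.
Then 6356 × 9.00000 ≈ 57200 ft².

57200 square feet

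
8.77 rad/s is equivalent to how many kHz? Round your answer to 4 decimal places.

1 radian per second = 0.000159155 kHz.
So 8.77 × 0.000159155 ≈ 0.0014 kHz.

0.0014 kHz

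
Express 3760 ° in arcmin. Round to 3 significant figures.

226000 arcmin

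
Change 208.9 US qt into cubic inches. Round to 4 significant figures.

1 US qt = 57.7500 in³.
So 208.9 × 57.7500 ≈ 12060 in³.

12060 cubic inches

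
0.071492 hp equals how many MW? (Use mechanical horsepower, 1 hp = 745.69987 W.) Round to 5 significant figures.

5.3312 × 10^-5 MW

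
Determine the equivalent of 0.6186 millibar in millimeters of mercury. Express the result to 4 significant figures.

1 mbar = 0.750062 millimeters of mercury.
Thus 0.6186 × 0.750062 ≈ 0.4640 mmHg.

0.4640 mmHg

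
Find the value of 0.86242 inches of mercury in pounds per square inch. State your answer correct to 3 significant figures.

0.424 pounds per square inch

1 inch of mercury = 0.491154 psi.
Then 0.86242 × 0.491154 ≈ 0.424 psi.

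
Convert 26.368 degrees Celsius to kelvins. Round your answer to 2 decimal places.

K = °C + 273.15.
Applying the formula gives 299.52 K.

299.52 kelvins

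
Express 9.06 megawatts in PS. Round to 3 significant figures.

12300 PS

1 MW = 1359.62 PS.
Then 9.06 × 1359.62 ≈ 12300 PS.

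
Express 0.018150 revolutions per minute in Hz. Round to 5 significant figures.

1 rpm = 0.0166667 hertz.
Then 0.018150 × 0.0166667 ≈ 0.00030250 Hz.

0.00030250 Hz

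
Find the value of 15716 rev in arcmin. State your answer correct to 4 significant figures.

3.395e+8 arcmin

1 rev = 21600.0 arcmin.
Thus 15716 × 21600.0 ≈ 3.395e+8 arcmin.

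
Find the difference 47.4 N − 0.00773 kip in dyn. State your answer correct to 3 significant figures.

47.4 N = 4.74000 × 10^6 dyn and 0.00773 kip = 3.43848 × 10^6 dyn.
4.74000 × 10^6 − 3.43848 × 10^6 ≈ 1.30 × 10^6 dyn.

1.30 × 10^6 dyn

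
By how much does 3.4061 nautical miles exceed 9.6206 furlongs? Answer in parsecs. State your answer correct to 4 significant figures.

1.417 × 10^-13 pc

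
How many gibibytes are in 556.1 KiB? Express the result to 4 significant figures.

1 kibibyte = 9.53674 × 10^-7 GiB.
556.1 × 9.53674 × 10^-7 ≈ 0.0005303 GiB.

0.0005303 GiB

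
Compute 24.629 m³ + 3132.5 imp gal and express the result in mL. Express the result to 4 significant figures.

3.887e+7 milliliters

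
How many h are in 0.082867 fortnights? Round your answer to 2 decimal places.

27.84 hours

1 fortnight = 336.000 h.
0.082867 × 336.000 ≈ 27.84 h.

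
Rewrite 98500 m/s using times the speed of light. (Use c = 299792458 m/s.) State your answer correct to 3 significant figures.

1 meter per second = 3.33564 × 10^-9 c.
98500 × 3.33564 × 10^-9 ≈ 0.000329 c.

0.000329 c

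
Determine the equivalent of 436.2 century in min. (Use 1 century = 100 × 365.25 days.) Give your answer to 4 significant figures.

1 century = 5.25960e+7 min.
So 436.2 × 5.25960e+7 ≈ 2.294e+10 min.

2.294e+10 minutes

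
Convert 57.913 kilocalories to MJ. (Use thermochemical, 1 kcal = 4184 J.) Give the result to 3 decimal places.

1 kcal = 0.00418400 MJ.
So 57.913 × 0.00418400 ≈ 0.242 MJ.

0.242 MJ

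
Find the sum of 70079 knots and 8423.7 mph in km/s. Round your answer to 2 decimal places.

39.82 kilometers per second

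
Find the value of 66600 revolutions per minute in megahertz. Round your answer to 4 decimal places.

0.0011 MHz

1 revolution per minute = 1.66667e-8 megahertz.
Then 66600 × 1.66667e-8 ≈ 0.0011 MHz.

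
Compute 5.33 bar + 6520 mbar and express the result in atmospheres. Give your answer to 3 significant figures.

11.7 atmospheres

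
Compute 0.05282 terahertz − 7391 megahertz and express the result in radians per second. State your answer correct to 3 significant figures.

2.85e+11 rad/s

0.05282 THz = 3.31878e+11 rad/s and 7391 MHz = 4.64390e+10 rad/s.
3.31878e+11 − 4.64390e+10 ≈ 2.85e+11 rad/s.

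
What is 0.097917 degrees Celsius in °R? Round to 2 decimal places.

491.85 degrees Rankine

°R = (°C + 273.15) × 9/5.
Applying the formula gives 491.85 °R.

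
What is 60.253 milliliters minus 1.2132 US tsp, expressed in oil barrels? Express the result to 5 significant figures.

0.00034137 bbl

60.253 mL = 0.000378980 bbl and 1.2132 US tsp = 3.76116e-5 bbl.
0.000378980 − 3.76116e-5 ≈ 0.00034137 bbl.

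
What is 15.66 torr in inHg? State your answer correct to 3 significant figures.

0.617 inHg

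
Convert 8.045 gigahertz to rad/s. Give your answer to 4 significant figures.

1 GHz = 6.28319e+9 rad/s.
Then 8.045 × 6.28319e+9 ≈ 5.055e+10 rad/s.

5.055e+10 rad/s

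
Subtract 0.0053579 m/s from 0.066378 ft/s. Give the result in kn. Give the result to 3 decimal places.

0.066378 ft/s = 0.0393279 kn and 0.0053579 m/s = 0.0104149 kn.
0.0393279 − 0.0104149 ≈ 0.029 kn.

0.029 knots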